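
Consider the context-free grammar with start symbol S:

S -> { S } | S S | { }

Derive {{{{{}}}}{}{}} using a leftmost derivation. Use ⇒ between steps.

S ⇒ {S} ⇒ {SS} ⇒ {SSS} ⇒ {{S}SS} ⇒ {{{S}}SS} ⇒ {{{{S}}}SS} ⇒ {{{{{}}}}SS} ⇒ {{{{{}}}}{}S} ⇒ {{{{{}}}}{}{}}

S ⇒ {S}   [S -> { S }]
{S} ⇒ {SS}   [S -> S S]
{SS} ⇒ {SSS}   [S -> S S]
{SSS} ⇒ {{S}SS}   [S -> { S }]
{{S}SS} ⇒ {{{S}}SS}   [S -> { S }]
{{{S}}SS} ⇒ {{{{S}}}SS}   [S -> { S }]
{{{{S}}}SS} ⇒ {{{{{}}}}SS}   [S -> { }]
{{{{{}}}}SS} ⇒ {{{{{}}}}{}S}   [S -> { }]
{{{{{}}}}{}S} ⇒ {{{{{}}}}{}{}}   [S -> { }]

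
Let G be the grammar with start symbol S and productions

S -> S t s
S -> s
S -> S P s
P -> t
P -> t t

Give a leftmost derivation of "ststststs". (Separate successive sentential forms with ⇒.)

S ⇒ SPs ⇒ StsPs ⇒ StstsPs ⇒ SPststsPs ⇒ sPststsPs ⇒ stststsPs ⇒ ststststs

S ⇒ SPs   [S -> S P s]
SPs ⇒ StsPs   [S -> S t s]
StsPs ⇒ StstsPs   [S -> S t s]
StstsPs ⇒ SPststsPs   [S -> S P s]
SPststsPs ⇒ sPststsPs   [S -> s]
sPststsPs ⇒ stststsPs   [P -> t]
stststsPs ⇒ ststststs   [P -> t]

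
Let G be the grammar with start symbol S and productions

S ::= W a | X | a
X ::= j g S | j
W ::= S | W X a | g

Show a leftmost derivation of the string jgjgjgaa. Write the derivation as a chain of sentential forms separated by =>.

S => Wa => Sa => Xa => jgSa => jgXa => jgjgSa => jgjgXa => jgjgjgSa => jgjgjgaa

S => Wa   [S ::= W a]
Wa => Sa   [W ::= S]
Sa => Xa   [S ::= X]
Xa => jgSa   [X ::= j g S]
jgSa => jgXa   [S ::= X]
jgXa => jgjgSa   [X ::= j g S]
jgjgSa => jgjgXa   [S ::= X]
jgjgXa => jgjgjgSa   [X ::= j g S]
jgjgjgSa => jgjgjgaa   [S ::= a]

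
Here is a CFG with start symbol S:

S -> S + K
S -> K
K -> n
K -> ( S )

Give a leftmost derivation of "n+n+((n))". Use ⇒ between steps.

S ⇒ S+K   [S -> S + K]
S+K ⇒ S+K+K   [S -> S + K]
S+K+K ⇒ K+K+K   [S -> K]
K+K+K ⇒ n+K+K   [K -> n]
n+K+K ⇒ n+n+K   [K -> n]
n+n+K ⇒ n+n+(S)   [K -> ( S )]
n+n+(S) ⇒ n+n+(K)   [S -> K]
n+n+(K) ⇒ n+n+((S))   [K -> ( S )]
n+n+((S)) ⇒ n+n+((K))   [S -> K]
n+n+((K)) ⇒ n+n+((n))   [K -> n]

S ⇒ S+K ⇒ S+K+K ⇒ K+K+K ⇒ n+K+K ⇒ n+n+K ⇒ n+n+(S) ⇒ n+n+(K) ⇒ n+n+((S)) ⇒ n+n+((K)) ⇒ n+n+((n))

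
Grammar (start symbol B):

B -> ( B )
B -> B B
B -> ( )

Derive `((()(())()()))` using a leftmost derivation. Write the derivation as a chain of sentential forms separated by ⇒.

B ⇒ (B)   [B -> ( B )]
(B) ⇒ ((B))   [B -> ( B )]
((B)) ⇒ ((BB))   [B -> B B]
((BB)) ⇒ ((BBB))   [B -> B B]
((BBB)) ⇒ ((BBBB))   [B -> B B]
((BBBB)) ⇒ ((()BBB))   [B -> ( )]
((()BBB)) ⇒ ((()(B)BB))   [B -> ( B )]
((()(B)BB)) ⇒ ((()(())BB))   [B -> ( )]
((()(())BB)) ⇒ ((()(())()B))   [B -> ( )]
((()(())()B)) ⇒ ((()(())()()))   [B -> ( )]

B ⇒ (B) ⇒ ((B)) ⇒ ((BB)) ⇒ ((BBB)) ⇒ ((BBBB)) ⇒ ((()BBB)) ⇒ ((()(B)BB)) ⇒ ((()(())BB)) ⇒ ((()(())()B)) ⇒ ((()(())()()))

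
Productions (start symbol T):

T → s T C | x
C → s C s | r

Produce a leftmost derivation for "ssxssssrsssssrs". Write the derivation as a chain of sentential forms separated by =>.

T => sTC => ssTCC => ssxCC => ssxsCsC => ssxssCssC => ssxsssCsssC => ssxssssCssssC => ssxssssrssssC => ssxssssrsssssCs => ssxssssrsssssrs

T => sTC   [T → s T C]
sTC => ssTCC   [T → s T C]
ssTCC => ssxCC   [T → x]
ssxCC => ssxsCsC   [C → s C s]
ssxsCsC => ssxssCssC   [C → s C s]
ssxssCssC => ssxsssCsssC   [C → s C s]
ssxsssCsssC => ssxssssCssssC   [C → s C s]
ssxssssCssssC => ssxssssrssssC   [C → r]
ssxssssrssssC => ssxssssrsssssCs   [C → s C s]
ssxssssrsssssCs => ssxssssrsssssrs   [C → r]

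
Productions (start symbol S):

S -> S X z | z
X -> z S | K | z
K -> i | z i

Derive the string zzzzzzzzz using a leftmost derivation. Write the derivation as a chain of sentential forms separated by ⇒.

S ⇒ SXz   [S -> S X z]
SXz ⇒ SXzXz   [S -> S X z]
SXzXz ⇒ SXzXzXz   [S -> S X z]
SXzXzXz ⇒ SXzXzXzXz   [S -> S X z]
SXzXzXzXz ⇒ zXzXzXzXz   [S -> z]
zXzXzXzXz ⇒ zzzXzXzXz   [X -> z]
zzzXzXzXz ⇒ zzzzzXzXz   [X -> z]
zzzzzXzXz ⇒ zzzzzzzXz   [X -> z]
zzzzzzzXz ⇒ zzzzzzzzz   [X -> z]

S⇒SXz⇒SXzXz⇒SXzXzXz⇒SXzXzXzXz⇒zXzXzXzXz⇒zzzXzXzXz⇒zzzzzXzXz⇒zzzzzzzXz⇒zzzzzzzzz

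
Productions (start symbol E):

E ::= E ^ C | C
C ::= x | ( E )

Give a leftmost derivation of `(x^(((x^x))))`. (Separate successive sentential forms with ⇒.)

E ⇒ C ⇒ (E) ⇒ (E^C) ⇒ (C^C) ⇒ (x^C) ⇒ (x^(E)) ⇒ (x^(C)) ⇒ (x^((E))) ⇒ (x^((C))) ⇒ (x^(((E)))) ⇒ (x^(((E^C)))) ⇒ (x^(((C^C)))) ⇒ (x^(((x^C)))) ⇒ (x^(((x^x))))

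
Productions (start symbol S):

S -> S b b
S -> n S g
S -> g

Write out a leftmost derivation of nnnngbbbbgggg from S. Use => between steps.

S => nSg   [S -> n S g]
nSg => nnSgg   [S -> n S g]
nnSgg => nnnSggg   [S -> n S g]
nnnSggg => nnnnSgggg   [S -> n S g]
nnnnSgggg => nnnnSbbgggg   [S -> S b b]
nnnnSbbgggg => nnnnSbbbbgggg   [S -> S b b]
nnnnSbbbbgggg => nnnngbbbbgggg   [S -> g]

S => nSg => nnSgg => nnnSggg => nnnnSgggg => nnnnSbbgggg => nnnnSbbbbgggg => nnnngbbbbgggg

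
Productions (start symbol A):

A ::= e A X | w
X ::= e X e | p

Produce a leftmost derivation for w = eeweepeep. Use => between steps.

A => eAX => eeAXX => eewXX => eeweXeX => eeweeXeeX => eeweepeeX => eeweepeep

A => eAX   [A ::= e A X]
eAX => eeAXX   [A ::= e A X]
eeAXX => eewXX   [A ::= w]
eewXX => eeweXeX   [X ::= e X e]
eeweXeX => eeweeXeeX   [X ::= e X e]
eeweeXeeX => eeweepeeX   [X ::= p]
eeweepeeX => eeweepeep   [X ::= p]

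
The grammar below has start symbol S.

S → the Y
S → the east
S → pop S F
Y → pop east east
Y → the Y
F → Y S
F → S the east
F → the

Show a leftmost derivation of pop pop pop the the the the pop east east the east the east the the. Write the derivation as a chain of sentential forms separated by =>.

S => pop S F => pop pop S F F => pop pop pop S F F F => pop pop pop the Y F F F => pop pop pop the the Y F F F => pop pop pop the the the Y F F F => pop pop pop the the the the Y F F F => pop pop pop the the the the pop east east F F F => pop pop pop the the the the pop east east S the east F F => pop pop pop the the the the pop east east the east the east F F => pop pop pop the the the the pop east east the east the east the F => pop pop pop the the the the pop east east the east the east the the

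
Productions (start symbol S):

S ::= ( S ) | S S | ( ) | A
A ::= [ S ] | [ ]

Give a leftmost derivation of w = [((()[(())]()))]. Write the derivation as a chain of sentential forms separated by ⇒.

S ⇒ A   [S ::= A]
A ⇒ [S]   [A ::= [ S ]]
[S] ⇒ [(S)]   [S ::= ( S )]
[(S)] ⇒ [((S))]   [S ::= ( S )]
[((S))] ⇒ [((SS))]   [S ::= S S]
[((SS))] ⇒ [((()S))]   [S ::= ( )]
[((()S))] ⇒ [((()SS))]   [S ::= S S]
[((()SS))] ⇒ [((()AS))]   [S ::= A]
[((()AS))] ⇒ [((()[S]S))]   [A ::= [ S ]]
[((()[S]S))] ⇒ [((()[(S)]S))]   [S ::= ( S )]
[((()[(S)]S))] ⇒ [((()[(())]S))]   [S ::= ( )]
[((()[(())]S))] ⇒ [((()[(())]()))]   [S ::= ( )]

S⇒A⇒[S]⇒[(S)]⇒[((S))]⇒[((SS))]⇒[((()S))]⇒[((()SS))]⇒[((()AS))]⇒[((()[S]S))]⇒[((()[(S)]S))]⇒[((()[(())]S))]⇒[((()[(())]()))]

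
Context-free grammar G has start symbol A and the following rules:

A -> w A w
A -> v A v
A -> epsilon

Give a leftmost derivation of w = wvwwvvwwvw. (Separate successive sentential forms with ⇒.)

A ⇒ wAw ⇒ wvAvw ⇒ wvwAwvw ⇒ wvwwAwwvw ⇒ wvwwvAvwwvw ⇒ wvwwvvwwvw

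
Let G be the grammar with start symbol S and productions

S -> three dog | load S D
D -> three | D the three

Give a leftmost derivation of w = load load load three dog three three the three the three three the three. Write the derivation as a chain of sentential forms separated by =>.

S => load S D => load load S D D => load load load S D D D => load load load three dog D D D => load load load three dog three D D => load load load three dog three D the three D => load load load three dog three D the three the three D => load load load three dog three three the three the three D => load load load three dog three three the three the three D the three => load load load three dog three three the three the three three the three

S => load S D   [S -> load S D]
load S D => load load S D D   [S -> load S D]
load load S D D => load load load S D D D   [S -> load S D]
load load load S D D D => load load load three dog D D D   [S -> three dog]
load load load three dog D D D => load load load three dog three D D   [D -> three]
load load load three dog three D D => load load load three dog three D the three D   [D -> D the three]
load load load three dog three D the three D => load load load three dog three D the three the three D   [D -> D the three]
load load load three dog three D the three the three D => load load load three dog three three the three the three D   [D -> three]
load load load three dog three three the three the three D => load load load three dog three three the three the three D the three   [D -> D the three]
load load load three dog three three the three the three D the three => load load load three dog three three the three the three three the three   [D -> three]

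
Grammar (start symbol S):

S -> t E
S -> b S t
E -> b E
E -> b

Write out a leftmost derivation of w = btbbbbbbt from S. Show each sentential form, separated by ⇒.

S⇒bSt⇒btEt⇒btbEt⇒btbbEt⇒btbbbEt⇒btbbbbEt⇒btbbbbbEt⇒btbbbbbbt

S ⇒ bSt   [S -> b S t]
bSt ⇒ btEt   [S -> t E]
btEt ⇒ btbEt   [E -> b E]
btbEt ⇒ btbbEt   [E -> b E]
btbbEt ⇒ btbbbEt   [E -> b E]
btbbbEt ⇒ btbbbbEt   [E -> b E]
btbbbbEt ⇒ btbbbbbEt   [E -> b E]
btbbbbbEt ⇒ btbbbbbbt   [E -> b]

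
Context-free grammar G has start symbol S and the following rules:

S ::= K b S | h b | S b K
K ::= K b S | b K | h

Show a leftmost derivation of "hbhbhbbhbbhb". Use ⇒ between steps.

S ⇒ KbS   [S ::= K b S]
KbS ⇒ hbS   [K ::= h]
hbS ⇒ hbKbS   [S ::= K b S]
hbKbS ⇒ hbKbSbS   [K ::= K b S]
hbKbSbS ⇒ hbKbSbSbS   [K ::= K b S]
hbKbSbSbS ⇒ hbhbSbSbS   [K ::= h]
hbhbSbSbS ⇒ hbhbhbbSbS   [S ::= h b]
hbhbhbbSbS ⇒ hbhbhbbhbbS   [S ::= h b]
hbhbhbbhbbS ⇒ hbhbhbbhbbhb   [S ::= h b]

S⇒KbS⇒hbS⇒hbKbS⇒hbKbSbS⇒hbKbSbSbS⇒hbhbSbSbS⇒hbhbhbbSbS⇒hbhbhbbhbbS⇒hbhbhbbhbbhb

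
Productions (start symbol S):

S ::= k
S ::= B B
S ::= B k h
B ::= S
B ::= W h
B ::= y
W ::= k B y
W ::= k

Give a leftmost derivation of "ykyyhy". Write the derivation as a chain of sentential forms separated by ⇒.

S ⇒ BB ⇒ yB ⇒ yS ⇒ yBB ⇒ yWhB ⇒ ykByhB ⇒ ykyyhB ⇒ ykyyhy

S ⇒ BB   [S ::= B B]
BB ⇒ yB   [B ::= y]
yB ⇒ yS   [B ::= S]
yS ⇒ yBB   [S ::= B B]
yBB ⇒ yWhB   [B ::= W h]
yWhB ⇒ ykByhB   [W ::= k B y]
ykByhB ⇒ ykyyhB   [B ::= y]
ykyyhB ⇒ ykyyhy   [B ::= y]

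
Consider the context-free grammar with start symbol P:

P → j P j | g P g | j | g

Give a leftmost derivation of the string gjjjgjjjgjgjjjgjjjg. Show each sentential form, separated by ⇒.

P⇒gPg⇒gjPjg⇒gjjPjjg⇒gjjjPjjjg⇒gjjjgPgjjjg⇒gjjjgjPjgjjjg⇒gjjjgjjPjjgjjjg⇒gjjjgjjjPjjjgjjjg⇒gjjjgjjjgPgjjjgjjjg⇒gjjjgjjjgjgjjjgjjjg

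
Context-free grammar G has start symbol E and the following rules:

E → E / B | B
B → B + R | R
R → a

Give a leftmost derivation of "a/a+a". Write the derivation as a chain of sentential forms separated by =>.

E => E/B   [E → E / B]
E/B => B/B   [E → B]
B/B => R/B   [B → R]
R/B => a/B   [R → a]
a/B => a/B+R   [B → B + R]
a/B+R => a/R+R   [B → R]
a/R+R => a/a+R   [R → a]
a/a+R => a/a+a   [R → a]

E=>E/B=>B/B=>R/B=>a/B=>a/B+R=>a/R+R=>a/a+R=>a/a+a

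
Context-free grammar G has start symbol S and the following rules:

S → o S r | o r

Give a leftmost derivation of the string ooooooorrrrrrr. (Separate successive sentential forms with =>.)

S => oSr   [S → o S r]
oSr => ooSrr   [S → o S r]
ooSrr => oooSrrr   [S → o S r]
oooSrrr => ooooSrrrr   [S → o S r]
ooooSrrrr => oooooSrrrrr   [S → o S r]
oooooSrrrrr => ooooooSrrrrrr   [S → o S r]
ooooooSrrrrrr => ooooooorrrrrrr   [S → o r]

S => oSr => ooSrr => oooSrrr => ooooSrrrr => oooooSrrrrr => ooooooSrrrrrr => ooooooorrrrrrr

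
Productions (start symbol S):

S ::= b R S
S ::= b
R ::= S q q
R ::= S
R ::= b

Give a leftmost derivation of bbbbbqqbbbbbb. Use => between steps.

S => bRS => bSS => bbRSS => bbbSS => bbbbRSS => bbbbSqqSS => bbbbbqqSS => bbbbbqqbRSS => bbbbbqqbSSS => bbbbbqqbbSS => bbbbbqqbbbRSS => bbbbbqqbbbbSS => bbbbbqqbbbbbS => bbbbbqqbbbbbb

S => bRS   [S ::= b R S]
bRS => bSS   [R ::= S]
bSS => bbRSS   [S ::= b R S]
bbRSS => bbbSS   [R ::= b]
bbbSS => bbbbRSS   [S ::= b R S]
bbbbRSS => bbbbSqqSS   [R ::= S q q]
bbbbSqqSS => bbbbbqqSS   [S ::= b]
bbbbbqqSS => bbbbbqqbRSS   [S ::= b R S]
bbbbbqqbRSS => bbbbbqqbSSS   [R ::= S]
bbbbbqqbSSS => bbbbbqqbbSS   [S ::= b]
bbbbbqqbbSS => bbbbbqqbbbRSS   [S ::= b R S]
bbbbbqqbbbRSS => bbbbbqqbbbbSS   [R ::= b]
bbbbbqqbbbbSS => bbbbbqqbbbbbS   [S ::= b]
bbbbbqqbbbbbS => bbbbbqqbbbbbb   [S ::= b]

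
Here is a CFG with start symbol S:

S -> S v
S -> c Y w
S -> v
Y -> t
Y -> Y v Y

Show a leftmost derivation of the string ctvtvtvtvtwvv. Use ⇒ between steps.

S⇒Sv⇒Svv⇒cYwvv⇒cYvYwvv⇒cYvYvYwvv⇒ctvYvYwvv⇒ctvYvYvYwvv⇒ctvYvYvYvYwvv⇒ctvtvYvYvYwvv⇒ctvtvtvYvYwvv⇒ctvtvtvtvYwvv⇒ctvtvtvtvtwvv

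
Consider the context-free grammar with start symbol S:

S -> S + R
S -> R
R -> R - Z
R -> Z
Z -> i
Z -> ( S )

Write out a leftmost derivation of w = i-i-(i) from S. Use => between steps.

S => R   [S -> R]
R => R-Z   [R -> R - Z]
R-Z => R-Z-Z   [R -> R - Z]
R-Z-Z => Z-Z-Z   [R -> Z]
Z-Z-Z => i-Z-Z   [Z -> i]
i-Z-Z => i-i-Z   [Z -> i]
i-i-Z => i-i-(S)   [Z -> ( S )]
i-i-(S) => i-i-(R)   [S -> R]
i-i-(R) => i-i-(Z)   [R -> Z]
i-i-(Z) => i-i-(i)   [Z -> i]

S => R => R-Z => R-Z-Z => Z-Z-Z => i-Z-Z => i-i-Z => i-i-(S) => i-i-(R) => i-i-(Z) => i-i-(i)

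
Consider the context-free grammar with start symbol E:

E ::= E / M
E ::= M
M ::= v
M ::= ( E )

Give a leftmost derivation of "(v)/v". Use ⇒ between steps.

E ⇒ E/M ⇒ M/M ⇒ (E)/M ⇒ (M)/M ⇒ (v)/M ⇒ (v)/v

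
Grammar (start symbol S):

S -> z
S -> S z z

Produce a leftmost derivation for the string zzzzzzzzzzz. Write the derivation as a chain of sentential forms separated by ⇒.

S ⇒ Szz ⇒ Szzzz ⇒ Szzzzzz ⇒ Szzzzzzzz ⇒ Szzzzzzzzzz ⇒ zzzzzzzzzzz

S ⇒ Szz   [S -> S z z]
Szz ⇒ Szzzz   [S -> S z z]
Szzzz ⇒ Szzzzzz   [S -> S z z]
Szzzzzz ⇒ Szzzzzzzz   [S -> S z z]
Szzzzzzzz ⇒ Szzzzzzzzzz   [S -> S z z]
Szzzzzzzzzz ⇒ zzzzzzzzzzz   [S -> z]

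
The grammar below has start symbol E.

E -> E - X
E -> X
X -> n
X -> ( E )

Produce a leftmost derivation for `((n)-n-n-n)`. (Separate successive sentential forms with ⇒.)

E ⇒ X ⇒ (E) ⇒ (E-X) ⇒ (E-X-X) ⇒ (E-X-X-X) ⇒ (X-X-X-X) ⇒ ((E)-X-X-X) ⇒ ((X)-X-X-X) ⇒ ((n)-X-X-X) ⇒ ((n)-n-X-X) ⇒ ((n)-n-n-X) ⇒ ((n)-n-n-n)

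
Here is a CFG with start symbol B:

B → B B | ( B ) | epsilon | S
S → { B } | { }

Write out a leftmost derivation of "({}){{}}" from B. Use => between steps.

B => BB => BBB => (B)BB => (S)BB => ({})BB => ({})SB => ({}){B}B => ({}){S}B => ({}){{B}}B => ({}){{}}B => ({}){{}}

B => BB   [B → B B]
BB => BBB   [B → B B]
BBB => (B)BB   [B → ( B )]
(B)BB => (S)BB   [B → S]
(S)BB => ({})BB   [S → { }]
({})BB => ({})SB   [B → S]
({})SB => ({}){B}B   [S → { B }]
({}){B}B => ({}){S}B   [B → S]
({}){S}B => ({}){{B}}B   [S → { B }]
({}){{B}}B => ({}){{}}B   [B → epsilon]
({}){{}}B => ({}){{}}   [B → epsilon]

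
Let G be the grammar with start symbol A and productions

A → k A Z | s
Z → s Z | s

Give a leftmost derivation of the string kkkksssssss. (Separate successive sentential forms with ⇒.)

A ⇒ kAZ ⇒ kkAZZ ⇒ kkkAZZZ ⇒ kkkkAZZZZ ⇒ kkkksZZZZ ⇒ kkkkssZZZZ ⇒ kkkksssZZZZ ⇒ kkkkssssZZZ ⇒ kkkksssssZZ ⇒ kkkkssssssZ ⇒ kkkksssssss

A ⇒ kAZ   [A → k A Z]
kAZ ⇒ kkAZZ   [A → k A Z]
kkAZZ ⇒ kkkAZZZ   [A → k A Z]
kkkAZZZ ⇒ kkkkAZZZZ   [A → k A Z]
kkkkAZZZZ ⇒ kkkksZZZZ   [A → s]
kkkksZZZZ ⇒ kkkkssZZZZ   [Z → s Z]
kkkkssZZZZ ⇒ kkkksssZZZZ   [Z → s Z]
kkkksssZZZZ ⇒ kkkkssssZZZ   [Z → s]
kkkkssssZZZ ⇒ kkkksssssZZ   [Z → s]
kkkksssssZZ ⇒ kkkkssssssZ   [Z → s]
kkkkssssssZ ⇒ kkkksssssss   [Z → s]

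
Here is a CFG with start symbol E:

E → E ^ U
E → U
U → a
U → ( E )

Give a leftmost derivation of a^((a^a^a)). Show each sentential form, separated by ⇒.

E⇒E^U⇒U^U⇒a^U⇒a^(E)⇒a^(U)⇒a^((E))⇒a^((E^U))⇒a^((E^U^U))⇒a^((U^U^U))⇒a^((a^U^U))⇒a^((a^a^U))⇒a^((a^a^a))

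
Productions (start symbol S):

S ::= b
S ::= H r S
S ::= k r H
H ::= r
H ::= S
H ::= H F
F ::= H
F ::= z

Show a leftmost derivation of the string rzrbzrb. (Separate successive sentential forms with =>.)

S => HrS   [S ::= H r S]
HrS => HFrS   [H ::= H F]
HFrS => SFrS   [H ::= S]
SFrS => HrSFrS   [S ::= H r S]
HrSFrS => HFrSFrS   [H ::= H F]
HFrSFrS => rFrSFrS   [H ::= r]
rFrSFrS => rzrSFrS   [F ::= z]
rzrSFrS => rzrbFrS   [S ::= b]
rzrbFrS => rzrbzrS   [F ::= z]
rzrbzrS => rzrbzrb   [S ::= b]

S=>HrS=>HFrS=>SFrS=>HrSFrS=>HFrSFrS=>rFrSFrS=>rzrSFrS=>rzrbFrS=>rzrbzrS=>rzrbzrb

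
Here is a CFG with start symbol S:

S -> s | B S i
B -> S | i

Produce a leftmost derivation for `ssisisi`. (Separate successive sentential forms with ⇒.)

S ⇒ BSi   [S -> B S i]
BSi ⇒ SSi   [B -> S]
SSi ⇒ BSiSi   [S -> B S i]
BSiSi ⇒ SSiSi   [B -> S]
SSiSi ⇒ BSiSiSi   [S -> B S i]
BSiSiSi ⇒ SSiSiSi   [B -> S]
SSiSiSi ⇒ sSiSiSi   [S -> s]
sSiSiSi ⇒ ssiSiSi   [S -> s]
ssiSiSi ⇒ ssisiSi   [S -> s]
ssisiSi ⇒ ssisisi   [S -> s]

S ⇒ BSi ⇒ SSi ⇒ BSiSi ⇒ SSiSi ⇒ BSiSiSi ⇒ SSiSiSi ⇒ sSiSiSi ⇒ ssiSiSi ⇒ ssisiSi ⇒ ssisisi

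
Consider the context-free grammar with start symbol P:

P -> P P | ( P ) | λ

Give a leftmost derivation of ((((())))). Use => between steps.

P => (P) => ((P)) => (((P))) => ((((P)))) => (((((P))))) => ((((()))))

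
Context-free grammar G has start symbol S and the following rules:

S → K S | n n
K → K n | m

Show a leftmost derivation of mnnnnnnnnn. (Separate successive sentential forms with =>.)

S=>KS=>KnS=>KnnS=>KnnnS=>KnnnnS=>KnnnnnS=>KnnnnnnS=>KnnnnnnnS=>mnnnnnnnS=>mnnnnnnnnn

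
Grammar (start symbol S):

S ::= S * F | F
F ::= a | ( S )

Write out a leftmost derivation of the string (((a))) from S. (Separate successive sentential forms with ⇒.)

S ⇒ F ⇒ (S) ⇒ (F) ⇒ ((S)) ⇒ ((F)) ⇒ (((S))) ⇒ (((F))) ⇒ (((a)))

S ⇒ F   [S ::= F]
F ⇒ (S)   [F ::= ( S )]
(S) ⇒ (F)   [S ::= F]
(F) ⇒ ((S))   [F ::= ( S )]
((S)) ⇒ ((F))   [S ::= F]
((F)) ⇒ (((S)))   [F ::= ( S )]
(((S))) ⇒ (((F)))   [S ::= F]
(((F))) ⇒ (((a)))   [F ::= a]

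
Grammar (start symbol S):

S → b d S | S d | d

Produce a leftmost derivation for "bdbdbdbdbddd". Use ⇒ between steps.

S ⇒ Sd   [S → S d]
Sd ⇒ bdSd   [S → b d S]
bdSd ⇒ bdbdSd   [S → b d S]
bdbdSd ⇒ bdbdbdSd   [S → b d S]
bdbdbdSd ⇒ bdbdbdbdSd   [S → b d S]
bdbdbdbdSd ⇒ bdbdbdbdbdSd   [S → b d S]
bdbdbdbdbdSd ⇒ bdbdbdbdbddd   [S → d]

S ⇒ Sd ⇒ bdSd ⇒ bdbdSd ⇒ bdbdbdSd ⇒ bdbdbdbdSd ⇒ bdbdbdbdbdSd ⇒ bdbdbdbdbddd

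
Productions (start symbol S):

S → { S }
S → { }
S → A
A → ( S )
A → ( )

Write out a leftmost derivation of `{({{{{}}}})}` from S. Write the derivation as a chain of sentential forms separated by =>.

S => {S}   [S → { S }]
{S} => {A}   [S → A]
{A} => {(S)}   [A → ( S )]
{(S)} => {({S})}   [S → { S }]
{({S})} => {({{S}})}   [S → { S }]
{({{S}})} => {({{{S}}})}   [S → { S }]
{({{{S}}})} => {({{{{}}}})}   [S → { }]

S => {S} => {A} => {(S)} => {({S})} => {({{S}})} => {({{{S}}})} => {({{{{}}}})}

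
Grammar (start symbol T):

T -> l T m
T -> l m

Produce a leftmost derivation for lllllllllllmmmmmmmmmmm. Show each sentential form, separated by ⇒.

T ⇒ lTm ⇒ llTmm ⇒ lllTmmm ⇒ llllTmmmm ⇒ lllllTmmmmm ⇒ llllllTmmmmmm ⇒ lllllllTmmmmmmm ⇒ llllllllTmmmmmmmm ⇒ lllllllllTmmmmmmmmm ⇒ llllllllllTmmmmmmmmmm ⇒ lllllllllllmmmmmmmmmmm

T ⇒ lTm   [T -> l T m]
lTm ⇒ llTmm   [T -> l T m]
llTmm ⇒ lllTmmm   [T -> l T m]
lllTmmm ⇒ llllTmmmm   [T -> l T m]
llllTmmmm ⇒ lllllTmmmmm   [T -> l T m]
lllllTmmmmm ⇒ llllllTmmmmmm   [T -> l T m]
llllllTmmmmmm ⇒ lllllllTmmmmmmm   [T -> l T m]
lllllllTmmmmmmm ⇒ llllllllTmmmmmmmm   [T -> l T m]
llllllllTmmmmmmmm ⇒ lllllllllTmmmmmmmmm   [T -> l T m]
lllllllllTmmmmmmmmm ⇒ llllllllllTmmmmmmmmmm   [T -> l T m]
llllllllllTmmmmmmmmmm ⇒ lllllllllllmmmmmmmmmmm   [T -> l m]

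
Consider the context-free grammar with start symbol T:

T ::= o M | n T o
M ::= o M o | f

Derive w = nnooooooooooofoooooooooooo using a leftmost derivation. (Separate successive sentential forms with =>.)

T => nTo => nnToo => nnoMoo => nnooMooo => nnoooMoooo => nnooooMooooo => nnoooooMoooooo => nnooooooMooooooo => nnoooooooMoooooooo => nnooooooooMooooooooo => nnoooooooooMoooooooooo => nnooooooooooMooooooooooo => nnoooooooooooMoooooooooooo => nnooooooooooofoooooooooooo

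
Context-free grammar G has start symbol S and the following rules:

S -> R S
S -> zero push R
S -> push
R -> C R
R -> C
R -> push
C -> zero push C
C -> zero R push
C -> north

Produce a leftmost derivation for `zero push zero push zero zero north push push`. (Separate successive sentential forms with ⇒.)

S ⇒ zero push R   [S -> zero push R]
zero push R ⇒ zero push C   [R -> C]
zero push C ⇒ zero push zero push C   [C -> zero push C]
zero push zero push C ⇒ zero push zero push zero R push   [C -> zero R push]
zero push zero push zero R push ⇒ zero push zero push zero C push   [R -> C]
zero push zero push zero C push ⇒ zero push zero push zero zero R push push   [C -> zero R push]
zero push zero push zero zero R push push ⇒ zero push zero push zero zero C push push   [R -> C]
zero push zero push zero zero C push push ⇒ zero push zero push zero zero north push push   [C -> north]

S ⇒ zero push R ⇒ zero push C ⇒ zero push zero push C ⇒ zero push zero push zero R push ⇒ zero push zero push zero C push ⇒ zero push zero push zero zero R push push ⇒ zero push zero push zero zero C push push ⇒ zero push zero push zero zero north push push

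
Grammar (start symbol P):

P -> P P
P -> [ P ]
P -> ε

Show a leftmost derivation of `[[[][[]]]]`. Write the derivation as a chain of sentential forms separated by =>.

P=>[P]=>[[P]]=>[[PP]]=>[[PPP]]=>[[PPPP]]=>[[[P]PPP]]=>[[[]PPP]]=>[[[][P]PP]]=>[[[][[P]]PP]]=>[[[][[]]PP]]=>[[[][[]]P]]=>[[[][[]]]]

P => [P]   [P -> [ P ]]
[P] => [[P]]   [P -> [ P ]]
[[P]] => [[PP]]   [P -> P P]
[[PP]] => [[PPP]]   [P -> P P]
[[PPP]] => [[PPPP]]   [P -> P P]
[[PPPP]] => [[[P]PPP]]   [P -> [ P ]]
[[[P]PPP]] => [[[]PPP]]   [P -> ε]
[[[]PPP]] => [[[][P]PP]]   [P -> [ P ]]
[[[][P]PP]] => [[[][[P]]PP]]   [P -> [ P ]]
[[[][[P]]PP]] => [[[][[]]PP]]   [P -> ε]
[[[][[]]PP]] => [[[][[]]P]]   [P -> ε]
[[[][[]]P]] => [[[][[]]]]   [P -> ε]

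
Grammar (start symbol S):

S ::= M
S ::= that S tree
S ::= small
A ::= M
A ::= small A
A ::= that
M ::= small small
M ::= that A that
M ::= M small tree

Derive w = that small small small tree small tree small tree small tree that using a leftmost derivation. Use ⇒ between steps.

S ⇒ M   [S ::= M]
M ⇒ that A that   [M ::= that A that]
that A that ⇒ that M that   [A ::= M]
that M that ⇒ that M small tree that   [M ::= M small tree]
that M small tree that ⇒ that M small tree small tree that   [M ::= M small tree]
that M small tree small tree that ⇒ that M small tree small tree small tree that   [M ::= M small tree]
that M small tree small tree small tree that ⇒ that M small tree small tree small tree small tree that   [M ::= M small tree]
that M small tree small tree small tree small tree that ⇒ that small small small tree small tree small tree small tree that   [M ::= small small]

S ⇒ M ⇒ that A that ⇒ that M that ⇒ that M small tree that ⇒ that M small tree small tree that ⇒ that M small tree small tree small tree that ⇒ that M small tree small tree small tree small tree that ⇒ that small small small tree small tree small tree small tree that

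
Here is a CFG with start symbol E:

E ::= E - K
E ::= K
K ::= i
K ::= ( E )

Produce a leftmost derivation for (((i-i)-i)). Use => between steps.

E => K   [E ::= K]
K => (E)   [K ::= ( E )]
(E) => (K)   [E ::= K]
(K) => ((E))   [K ::= ( E )]
((E)) => ((E-K))   [E ::= E - K]
((E-K)) => ((K-K))   [E ::= K]
((K-K)) => (((E)-K))   [K ::= ( E )]
(((E)-K)) => (((E-K)-K))   [E ::= E - K]
(((E-K)-K)) => (((K-K)-K))   [E ::= K]
(((K-K)-K)) => (((i-K)-K))   [K ::= i]
(((i-K)-K)) => (((i-i)-K))   [K ::= i]
(((i-i)-K)) => (((i-i)-i))   [K ::= i]

E => K => (E) => (K) => ((E)) => ((E-K)) => ((K-K)) => (((E)-K)) => (((E-K)-K)) => (((K-K)-K)) => (((i-K)-K)) => (((i-i)-K)) => (((i-i)-i))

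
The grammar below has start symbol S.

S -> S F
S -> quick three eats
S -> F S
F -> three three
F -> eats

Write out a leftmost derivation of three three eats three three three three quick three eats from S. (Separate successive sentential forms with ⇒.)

S ⇒ F S ⇒ three three S ⇒ three three F S ⇒ three three eats S ⇒ three three eats F S ⇒ three three eats three three S ⇒ three three eats three three F S ⇒ three three eats three three three three S ⇒ three three eats three three three three quick three eats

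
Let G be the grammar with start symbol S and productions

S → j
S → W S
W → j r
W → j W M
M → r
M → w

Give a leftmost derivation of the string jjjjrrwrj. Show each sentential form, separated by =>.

S => WS => jWMS => jjWMMS => jjjWMMMS => jjjjrMMMS => jjjjrrMMS => jjjjrrwMS => jjjjrrwrS => jjjjrrwrj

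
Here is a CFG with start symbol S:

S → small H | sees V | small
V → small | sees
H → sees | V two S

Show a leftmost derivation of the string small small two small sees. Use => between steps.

S => small H   [S → small H]
small H => small V two S   [H → V two S]
small V two S => small small two S   [V → small]
small small two S => small small two small H   [S → small H]
small small two small H => small small two small sees   [H → sees]

S => small H => small V two S => small small two S => small small two small H => small small two small sees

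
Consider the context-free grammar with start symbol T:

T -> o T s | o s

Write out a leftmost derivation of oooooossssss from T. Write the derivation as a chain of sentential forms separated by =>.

T=>oTs=>ooTss=>oooTsss=>ooooTssss=>oooooTsssss=>oooooossssss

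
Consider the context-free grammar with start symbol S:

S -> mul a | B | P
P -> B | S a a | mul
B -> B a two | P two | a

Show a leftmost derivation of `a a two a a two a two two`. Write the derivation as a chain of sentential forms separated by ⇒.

S ⇒ P   [S -> P]
P ⇒ B   [P -> B]
B ⇒ P two   [B -> P two]
P two ⇒ B two   [P -> B]
B two ⇒ B a two two   [B -> B a two]
B a two two ⇒ P two a two two   [B -> P two]
P two a two two ⇒ S a a two a two two   [P -> S a a]
S a a two a two two ⇒ B a a two a two two   [S -> B]
B a a two a two two ⇒ B a two a a two a two two   [B -> B a two]
B a two a a two a two two ⇒ a a two a a two a two two   [B -> a]

S ⇒ P ⇒ B ⇒ P two ⇒ B two ⇒ B a two two ⇒ P two a two two ⇒ S a a two a two two ⇒ B a a two a two two ⇒ B a two a a two a two two ⇒ a a two a a two a two two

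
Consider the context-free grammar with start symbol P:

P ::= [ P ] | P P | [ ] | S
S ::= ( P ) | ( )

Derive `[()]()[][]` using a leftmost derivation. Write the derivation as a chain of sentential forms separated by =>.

P => PP => PPP => PPPP => [P]PPP => [S]PPP => [()]PPP => [()]SPP => [()]()PP => [()]()[]P => [()]()[][]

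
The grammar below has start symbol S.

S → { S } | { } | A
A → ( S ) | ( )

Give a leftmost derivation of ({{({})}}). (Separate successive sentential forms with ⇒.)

S ⇒ A ⇒ (S) ⇒ ({S}) ⇒ ({{S}}) ⇒ ({{A}}) ⇒ ({{(S)}}) ⇒ ({{({})}})

S ⇒ A   [S → A]
A ⇒ (S)   [A → ( S )]
(S) ⇒ ({S})   [S → { S }]
({S}) ⇒ ({{S}})   [S → { S }]
({{S}}) ⇒ ({{A}})   [S → A]
({{A}}) ⇒ ({{(S)}})   [A → ( S )]
({{(S)}}) ⇒ ({{({})}})   [S → { }]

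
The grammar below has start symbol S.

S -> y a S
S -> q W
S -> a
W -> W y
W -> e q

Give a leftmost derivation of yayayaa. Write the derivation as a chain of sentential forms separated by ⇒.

S ⇒ yaS ⇒ yayaS ⇒ yayayaS ⇒ yayayaa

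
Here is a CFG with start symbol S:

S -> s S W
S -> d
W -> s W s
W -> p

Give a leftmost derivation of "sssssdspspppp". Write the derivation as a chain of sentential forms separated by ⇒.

S ⇒ sSW ⇒ ssSWW ⇒ sssSWWW ⇒ ssssSWWWW ⇒ sssssSWWWWW ⇒ sssssdWWWWW ⇒ sssssdsWsWWWW ⇒ sssssdspsWWWW ⇒ sssssdspspWWW ⇒ sssssdspsppWW ⇒ sssssdspspppW ⇒ sssssdspspppp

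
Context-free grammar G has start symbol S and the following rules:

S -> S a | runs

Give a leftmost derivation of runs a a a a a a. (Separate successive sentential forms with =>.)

S => S a => S a a => S a a a => S a a a a => S a a a a a => S a a a a a a => runs a a a a a a

S => S a   [S -> S a]
S a => S a a   [S -> S a]
S a a => S a a a   [S -> S a]
S a a a => S a a a a   [S -> S a]
S a a a a => S a a a a a   [S -> S a]
S a a a a a => S a a a a a a   [S -> S a]
S a a a a a a => runs a a a a a a   [S -> runs]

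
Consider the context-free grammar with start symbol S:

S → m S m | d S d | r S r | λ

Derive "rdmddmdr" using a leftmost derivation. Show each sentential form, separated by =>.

S=>rSr=>rdSdr=>rdmSmdr=>rdmdSdmdr=>rdmddmdr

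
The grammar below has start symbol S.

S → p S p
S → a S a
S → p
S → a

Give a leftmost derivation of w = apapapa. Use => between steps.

S => aSa => apSpa => apaSapa => apapapa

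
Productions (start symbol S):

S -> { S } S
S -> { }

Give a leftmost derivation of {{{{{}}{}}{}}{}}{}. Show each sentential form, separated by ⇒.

S ⇒ {S}S ⇒ {{S}S}S ⇒ {{{S}S}S}S ⇒ {{{{S}S}S}S}S ⇒ {{{{{}}S}S}S}S ⇒ {{{{{}}{}}S}S}S ⇒ {{{{{}}{}}{}}S}S ⇒ {{{{{}}{}}{}}{}}S ⇒ {{{{{}}{}}{}}{}}{}

S ⇒ {S}S   [S -> { S } S]
{S}S ⇒ {{S}S}S   [S -> { S } S]
{{S}S}S ⇒ {{{S}S}S}S   [S -> { S } S]
{{{S}S}S}S ⇒ {{{{S}S}S}S}S   [S -> { S } S]
{{{{S}S}S}S}S ⇒ {{{{{}}S}S}S}S   [S -> { }]
{{{{{}}S}S}S}S ⇒ {{{{{}}{}}S}S}S   [S -> { }]
{{{{{}}{}}S}S}S ⇒ {{{{{}}{}}{}}S}S   [S -> { }]
{{{{{}}{}}{}}S}S ⇒ {{{{{}}{}}{}}{}}S   [S -> { }]
{{{{{}}{}}{}}{}}S ⇒ {{{{{}}{}}{}}{}}{}   [S -> { }]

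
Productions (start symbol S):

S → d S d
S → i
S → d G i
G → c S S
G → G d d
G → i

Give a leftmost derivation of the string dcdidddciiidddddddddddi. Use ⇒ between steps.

S ⇒ dGi ⇒ dGddi ⇒ dGddddi ⇒ dGddddddi ⇒ dGddddddddi ⇒ dGddddddddddi ⇒ dcSSddddddddddi ⇒ dcdSdSddddddddddi ⇒ dcdidSddddddddddi ⇒ dcdiddSdddddddddddi ⇒ dcdidddGidddddddddddi ⇒ dcdidddcSSidddddddddddi ⇒ dcdidddciSidddddddddddi ⇒ dcdidddciiidddddddddddi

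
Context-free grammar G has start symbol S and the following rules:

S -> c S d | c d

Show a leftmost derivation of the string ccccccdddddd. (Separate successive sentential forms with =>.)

S=>cSd=>ccSdd=>cccSddd=>ccccSdddd=>cccccSddddd=>ccccccdddddd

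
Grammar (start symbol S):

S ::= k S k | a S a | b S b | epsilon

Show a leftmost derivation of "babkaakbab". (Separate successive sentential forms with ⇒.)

S ⇒ bSb ⇒ baSab ⇒ babSbab ⇒ babkSkbab ⇒ babkaSakbab ⇒ babkaakbab

S ⇒ bSb   [S ::= b S b]
bSb ⇒ baSab   [S ::= a S a]
baSab ⇒ babSbab   [S ::= b S b]
babSbab ⇒ babkSkbab   [S ::= k S k]
babkSkbab ⇒ babkaSakbab   [S ::= a S a]
babkaSakbab ⇒ babkaakbab   [S ::= epsilon]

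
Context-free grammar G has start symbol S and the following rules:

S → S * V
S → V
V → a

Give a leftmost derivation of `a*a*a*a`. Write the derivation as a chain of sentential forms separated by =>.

S => S*V => S*V*V => S*V*V*V => V*V*V*V => a*V*V*V => a*a*V*V => a*a*a*V => a*a*a*a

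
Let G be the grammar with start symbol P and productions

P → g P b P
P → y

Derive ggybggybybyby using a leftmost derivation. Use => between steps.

P=>gPbP=>ggPbPbP=>ggybPbP=>ggybgPbPbP=>ggybggPbPbPbP=>ggybggybPbPbP=>ggybggybybPbP=>ggybggybybybP=>ggybggybybyby

P => gPbP   [P → g P b P]
gPbP => ggPbPbP   [P → g P b P]
ggPbPbP => ggybPbP   [P → y]
ggybPbP => ggybgPbPbP   [P → g P b P]
ggybgPbPbP => ggybggPbPbPbP   [P → g P b P]
ggybggPbPbPbP => ggybggybPbPbP   [P → y]
ggybggybPbPbP => ggybggybybPbP   [P → y]
ggybggybybPbP => ggybggybybybP   [P → y]
ggybggybybybP => ggybggybybyby   [P → y]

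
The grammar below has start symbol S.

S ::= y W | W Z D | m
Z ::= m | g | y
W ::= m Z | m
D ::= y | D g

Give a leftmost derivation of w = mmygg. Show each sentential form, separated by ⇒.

S ⇒ WZD ⇒ mZD ⇒ mmD ⇒ mmDg ⇒ mmDgg ⇒ mmygg

S ⇒ WZD   [S ::= W Z D]
WZD ⇒ mZD   [W ::= m]
mZD ⇒ mmD   [Z ::= m]
mmD ⇒ mmDg   [D ::= D g]
mmDg ⇒ mmDgg   [D ::= D g]
mmDgg ⇒ mmygg   [D ::= y]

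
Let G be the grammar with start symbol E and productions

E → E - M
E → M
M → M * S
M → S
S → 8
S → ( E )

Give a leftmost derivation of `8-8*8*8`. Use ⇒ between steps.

E ⇒ E-M ⇒ M-M ⇒ S-M ⇒ 8-M ⇒ 8-M*S ⇒ 8-M*S*S ⇒ 8-S*S*S ⇒ 8-8*S*S ⇒ 8-8*8*S ⇒ 8-8*8*8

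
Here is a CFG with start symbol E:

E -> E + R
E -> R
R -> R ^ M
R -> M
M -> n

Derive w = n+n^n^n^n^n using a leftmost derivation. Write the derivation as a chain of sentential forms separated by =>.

E => E+R => R+R => M+R => n+R => n+R^M => n+R^M^M => n+R^M^M^M => n+R^M^M^M^M => n+M^M^M^M^M => n+n^M^M^M^M => n+n^n^M^M^M => n+n^n^n^M^M => n+n^n^n^n^M => n+n^n^n^n^n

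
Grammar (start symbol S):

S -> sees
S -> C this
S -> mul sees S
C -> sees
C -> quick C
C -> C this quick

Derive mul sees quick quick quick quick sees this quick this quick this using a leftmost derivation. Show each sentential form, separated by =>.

S => mul sees S   [S -> mul sees S]
mul sees S => mul sees C this   [S -> C this]
mul sees C this => mul sees quick C this   [C -> quick C]
mul sees quick C this => mul sees quick quick C this   [C -> quick C]
mul sees quick quick C this => mul sees quick quick quick C this   [C -> quick C]
mul sees quick quick quick C this => mul sees quick quick quick C this quick this   [C -> C this quick]
mul sees quick quick quick C this quick this => mul sees quick quick quick C this quick this quick this   [C -> C this quick]
mul sees quick quick quick C this quick this quick this => mul sees quick quick quick quick C this quick this quick this   [C -> quick C]
mul sees quick quick quick quick C this quick this quick this => mul sees quick quick quick quick sees this quick this quick this   [C -> sees]

S => mul sees S => mul sees C this => mul sees quick C this => mul sees quick quick C this => mul sees quick quick quick C this => mul sees quick quick quick C this quick this => mul sees quick quick quick C this quick this quick this => mul sees quick quick quick quick C this quick this quick this => mul sees quick quick quick quick sees this quick this quick this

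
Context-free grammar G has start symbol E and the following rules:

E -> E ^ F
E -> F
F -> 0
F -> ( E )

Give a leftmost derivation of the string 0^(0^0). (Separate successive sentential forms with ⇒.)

E⇒E^F⇒F^F⇒0^F⇒0^(E)⇒0^(E^F)⇒0^(F^F)⇒0^(0^F)⇒0^(0^0)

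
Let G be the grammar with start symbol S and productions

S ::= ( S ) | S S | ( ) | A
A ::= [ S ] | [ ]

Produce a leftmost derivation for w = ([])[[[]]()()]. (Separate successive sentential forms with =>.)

S => SS => (S)S => (A)S => ([])S => ([])A => ([])[S] => ([])[SS] => ([])[SSS] => ([])[ASS] => ([])[[S]SS] => ([])[[A]SS] => ([])[[[]]SS] => ([])[[[]]()S] => ([])[[[]]()()]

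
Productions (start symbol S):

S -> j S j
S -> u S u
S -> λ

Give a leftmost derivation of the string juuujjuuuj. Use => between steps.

S => jSj => juSuj => juuSuuj => juuuSuuuj => juuujSjuuuj => juuujjuuuj

S => jSj   [S -> j S j]
jSj => juSuj   [S -> u S u]
juSuj => juuSuuj   [S -> u S u]
juuSuuj => juuuSuuuj   [S -> u S u]
juuuSuuuj => juuujSjuuuj   [S -> j S j]
juuujSjuuuj => juuujjuuuj   [S -> λ]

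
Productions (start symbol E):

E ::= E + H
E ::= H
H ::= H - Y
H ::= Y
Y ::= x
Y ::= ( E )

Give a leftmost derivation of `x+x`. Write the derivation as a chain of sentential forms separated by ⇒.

E ⇒ E+H ⇒ H+H ⇒ Y+H ⇒ x+H ⇒ x+Y ⇒ x+x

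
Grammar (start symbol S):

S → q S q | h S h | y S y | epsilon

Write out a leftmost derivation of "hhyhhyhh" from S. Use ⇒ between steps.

S ⇒ hSh   [S → h S h]
hSh ⇒ hhShh   [S → h S h]
hhShh ⇒ hhySyhh   [S → y S y]
hhySyhh ⇒ hhyhShyhh   [S → h S h]
hhyhShyhh ⇒ hhyhhyhh   [S → epsilon]

S ⇒ hSh ⇒ hhShh ⇒ hhySyhh ⇒ hhyhShyhh ⇒ hhyhhyhh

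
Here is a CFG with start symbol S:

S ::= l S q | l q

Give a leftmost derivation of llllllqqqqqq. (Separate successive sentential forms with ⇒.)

S ⇒ lSq   [S ::= l S q]
lSq ⇒ llSqq   [S ::= l S q]
llSqq ⇒ lllSqqq   [S ::= l S q]
lllSqqq ⇒ llllSqqqq   [S ::= l S q]
llllSqqqq ⇒ lllllSqqqqq   [S ::= l S q]
lllllSqqqqq ⇒ llllllqqqqqq   [S ::= l q]

S⇒lSq⇒llSqq⇒lllSqqq⇒llllSqqqq⇒lllllSqqqqq⇒llllllqqqqqq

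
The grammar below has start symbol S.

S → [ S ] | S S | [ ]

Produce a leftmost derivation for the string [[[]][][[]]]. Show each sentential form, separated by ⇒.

S ⇒ [S] ⇒ [SS] ⇒ [SSS] ⇒ [[S]SS] ⇒ [[[]]SS] ⇒ [[[]][]S] ⇒ [[[]][][S]] ⇒ [[[]][][[]]]

S ⇒ [S]   [S → [ S ]]
[S] ⇒ [SS]   [S → S S]
[SS] ⇒ [SSS]   [S → S S]
[SSS] ⇒ [[S]SS]   [S → [ S ]]
[[S]SS] ⇒ [[[]]SS]   [S → [ ]]
[[[]]SS] ⇒ [[[]][]S]   [S → [ ]]
[[[]][]S] ⇒ [[[]][][S]]   [S → [ S ]]
[[[]][][S]] ⇒ [[[]][][[]]]   [S → [ ]]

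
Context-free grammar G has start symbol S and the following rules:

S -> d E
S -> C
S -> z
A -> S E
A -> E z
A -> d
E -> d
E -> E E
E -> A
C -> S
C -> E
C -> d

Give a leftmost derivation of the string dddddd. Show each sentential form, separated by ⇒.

S⇒dE⇒dEE⇒dEEE⇒dEEEE⇒dEEEEE⇒ddEEEE⇒dddEEE⇒ddddEE⇒dddddE⇒dddddd

S ⇒ dE   [S -> d E]
dE ⇒ dEE   [E -> E E]
dEE ⇒ dEEE   [E -> E E]
dEEE ⇒ dEEEE   [E -> E E]
dEEEE ⇒ dEEEEE   [E -> E E]
dEEEEE ⇒ ddEEEE   [E -> d]
ddEEEE ⇒ dddEEE   [E -> d]
dddEEE ⇒ ddddEE   [E -> d]
ddddEE ⇒ dddddE   [E -> d]
dddddE ⇒ dddddd   [E -> d]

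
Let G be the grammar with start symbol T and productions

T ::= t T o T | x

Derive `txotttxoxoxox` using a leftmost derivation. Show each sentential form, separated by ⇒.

T ⇒ tToT   [T ::= t T o T]
tToT ⇒ txoT   [T ::= x]
txoT ⇒ txotToT   [T ::= t T o T]
txotToT ⇒ txottToToT   [T ::= t T o T]
txottToToT ⇒ txotttToToToT   [T ::= t T o T]
txotttToToToT ⇒ txotttxoToToT   [T ::= x]
txotttxoToToT ⇒ txotttxoxoToT   [T ::= x]
txotttxoxoToT ⇒ txotttxoxoxoT   [T ::= x]
txotttxoxoxoT ⇒ txotttxoxoxox   [T ::= x]

T ⇒ tToT ⇒ txoT ⇒ txotToT ⇒ txottToToT ⇒ txotttToToToT ⇒ txotttxoToToT ⇒ txotttxoxoToT ⇒ txotttxoxoxoT ⇒ txotttxoxoxox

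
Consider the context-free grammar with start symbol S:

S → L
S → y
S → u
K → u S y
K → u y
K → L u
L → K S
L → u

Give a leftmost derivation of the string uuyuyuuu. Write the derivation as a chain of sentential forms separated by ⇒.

S⇒L⇒KS⇒LuS⇒KSuS⇒uSySuS⇒uLySuS⇒uKSySuS⇒uuySySuS⇒uuyLySuS⇒uuyuySuS⇒uuyuyuuS⇒uuyuyuuu

S ⇒ L   [S → L]
L ⇒ KS   [L → K S]
KS ⇒ LuS   [K → L u]
LuS ⇒ KSuS   [L → K S]
KSuS ⇒ uSySuS   [K → u S y]
uSySuS ⇒ uLySuS   [S → L]
uLySuS ⇒ uKSySuS   [L → K S]
uKSySuS ⇒ uuySySuS   [K → u y]
uuySySuS ⇒ uuyLySuS   [S → L]
uuyLySuS ⇒ uuyuySuS   [L → u]
uuyuySuS ⇒ uuyuyuuS   [S → u]
uuyuyuuS ⇒ uuyuyuuu   [S → u]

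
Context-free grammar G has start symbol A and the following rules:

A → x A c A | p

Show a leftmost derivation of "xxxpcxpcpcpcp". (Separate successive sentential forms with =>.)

A => xAcA   [A → x A c A]
xAcA => xxAcAcA   [A → x A c A]
xxAcAcA => xxxAcAcAcA   [A → x A c A]
xxxAcAcAcA => xxxpcAcAcA   [A → p]
xxxpcAcAcA => xxxpcxAcAcAcA   [A → x A c A]
xxxpcxAcAcAcA => xxxpcxpcAcAcA   [A → p]
xxxpcxpcAcAcA => xxxpcxpcpcAcA   [A → p]
xxxpcxpcpcAcA => xxxpcxpcpcpcA   [A → p]
xxxpcxpcpcpcA => xxxpcxpcpcpcp   [A → p]

A => xAcA => xxAcAcA => xxxAcAcAcA => xxxpcAcAcA => xxxpcxAcAcAcA => xxxpcxpcAcAcA => xxxpcxpcpcAcA => xxxpcxpcpcpcA => xxxpcxpcpcpcp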